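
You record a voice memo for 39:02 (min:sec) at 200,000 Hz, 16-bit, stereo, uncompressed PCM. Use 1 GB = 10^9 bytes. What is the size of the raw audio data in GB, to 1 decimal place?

1.9 GB

Duration = 39:02 (min:sec) = 2,342 s.
Bytes = 200,000 samples/s × 2,342 s × 2 bytes/sample × 2 ch = 1,873,600,000 bytes.
1,873,600,000 / 1,000,000,000 = 1.9 GB.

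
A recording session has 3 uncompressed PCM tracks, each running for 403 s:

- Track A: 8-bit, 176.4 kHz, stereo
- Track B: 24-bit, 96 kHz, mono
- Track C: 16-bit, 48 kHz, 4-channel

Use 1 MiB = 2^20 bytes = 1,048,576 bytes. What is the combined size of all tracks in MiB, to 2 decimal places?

393.86 MiB

Track A: 176,400 × 403 × 1 × 2 = 142,178,400 bytes.
Track B: 96,000 × 403 × 3 × 1 = 116,064,000 bytes.
Track C: 48,000 × 403 × 2 × 4 = 154,752,000 bytes.
Total = 412,994,400 bytes = 393.86 MiB.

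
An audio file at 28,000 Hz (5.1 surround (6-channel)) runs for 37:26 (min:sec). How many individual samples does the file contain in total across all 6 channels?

377,328,000 samples

37:26 (min:sec) = 2,246 s.
28,000 × 2,246 s × 6 ch = 377,328,000 samples.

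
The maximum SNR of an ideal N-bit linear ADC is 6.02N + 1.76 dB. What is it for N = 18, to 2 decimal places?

110.12 dB

6.02 × 18 + 1.76 = 110.12 dB.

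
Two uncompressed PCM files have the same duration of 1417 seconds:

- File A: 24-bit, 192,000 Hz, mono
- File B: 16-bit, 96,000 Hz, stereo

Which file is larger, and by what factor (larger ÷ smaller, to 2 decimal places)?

File A, by a factor of 1.50

File A: 192,000 × 3 × 1 = 576,000 bytes/s.
File B: 96,000 × 2 × 2 = 384,000 bytes/s.
File A is larger; ratio = 816,192,000 / 544,128,000 = 1.50.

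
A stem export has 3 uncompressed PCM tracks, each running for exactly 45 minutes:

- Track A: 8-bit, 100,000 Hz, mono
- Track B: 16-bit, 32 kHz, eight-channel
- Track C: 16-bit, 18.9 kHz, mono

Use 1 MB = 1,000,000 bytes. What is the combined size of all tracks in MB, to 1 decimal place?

1754.5 MB

exactly 45 minutes = 2,700 s.
Track A: 100,000 × 2,700 × 1 × 1 = 270,000,000 bytes.
Track B: 32,000 × 2,700 × 2 × 8 = 1,382,400,000 bytes.
Track C: 18,900 × 2,700 × 2 × 1 = 102,060,000 bytes.
Total = 1,754,460,000 bytes = 1754.5 MB.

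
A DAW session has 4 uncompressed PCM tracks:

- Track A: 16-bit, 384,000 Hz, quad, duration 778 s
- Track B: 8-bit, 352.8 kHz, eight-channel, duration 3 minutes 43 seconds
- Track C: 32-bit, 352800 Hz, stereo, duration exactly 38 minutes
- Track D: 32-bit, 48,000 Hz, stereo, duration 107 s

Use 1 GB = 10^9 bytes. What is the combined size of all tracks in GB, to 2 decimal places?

Track A: 384,000 × 778 × 2 × 4 = 2,390,016,000 bytes.
Track B: 3 minutes 43 seconds = 223 s; 352,800 × 223 × 1 × 8 = 629,395,200 bytes.
Track C: exactly 38 minutes = 2,280 s; 352,800 × 2,280 × 4 × 2 = 6,435,072,000 bytes.
Track D: 48,000 × 107 × 4 × 2 = 41,088,000 bytes.
Total = 9,495,571,200 bytes = 9.50 GB.

9.50 GB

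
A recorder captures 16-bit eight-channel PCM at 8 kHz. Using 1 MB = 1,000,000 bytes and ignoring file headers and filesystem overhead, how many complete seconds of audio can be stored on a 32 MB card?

250 seconds

Uncompressed byte rate = 8,000 × 2 × 8 = 128,000 bytes/s.
Capacity = 32 × 1,000,000 = 32,000,000 bytes.
32,000,000 / 128,000 ≈ 250 s → 250 seconds.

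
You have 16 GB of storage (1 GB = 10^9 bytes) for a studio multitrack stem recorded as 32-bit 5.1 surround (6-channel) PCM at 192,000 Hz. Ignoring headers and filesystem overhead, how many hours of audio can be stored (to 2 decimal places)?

0.96 hours

Uncompressed byte rate = 192,000 × 4 × 6 = 4,608,000 bytes/s.
Capacity = 16 × 1,000,000,000 = 16,000,000,000 bytes.
16,000,000,000 / 4,608,000 ≈ 3472.22 s → 0.96 hours.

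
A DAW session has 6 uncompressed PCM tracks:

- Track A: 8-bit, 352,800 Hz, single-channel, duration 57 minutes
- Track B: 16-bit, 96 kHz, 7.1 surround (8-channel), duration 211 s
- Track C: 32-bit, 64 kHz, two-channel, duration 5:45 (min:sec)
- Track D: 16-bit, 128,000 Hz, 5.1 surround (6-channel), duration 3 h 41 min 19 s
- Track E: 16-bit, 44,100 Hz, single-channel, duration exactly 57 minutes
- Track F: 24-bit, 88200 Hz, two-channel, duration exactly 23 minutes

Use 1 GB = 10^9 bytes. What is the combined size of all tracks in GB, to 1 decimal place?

23.1 GB

Track A: 57 minutes = 3,420 s; 352,800 × 3,420 × 1 × 1 = 1,206,576,000 bytes.
Track B: 96,000 × 211 × 2 × 8 = 324,096,000 bytes.
Track C: 5:45 (min:sec) = 345 s; 64,000 × 345 × 4 × 2 = 176,640,000 bytes.
Track D: 3 h 41 min 19 s = 13,279 s; 128,000 × 13,279 × 2 × 6 = 20,396,544,000 bytes.
Track E: exactly 57 minutes = 3,420 s; 44,100 × 3,420 × 2 × 1 = 301,644,000 bytes.
Track F: exactly 23 minutes = 1,380 s; 88,200 × 1,380 × 3 × 2 = 730,296,000 bytes.
Total = 23,135,796,000 bytes = 23.1 GB.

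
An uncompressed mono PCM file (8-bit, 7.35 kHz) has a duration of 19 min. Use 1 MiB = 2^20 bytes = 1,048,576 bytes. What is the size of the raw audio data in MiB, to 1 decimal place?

Duration = 19 min = 1,140 s.
Bytes = 7,350 samples/s × 1,140 s × 1 bytes/sample × 1 ch = 8,379,000 bytes.
8,379,000 / 1,048,576 = 8.0 MiB.

8.0 MiB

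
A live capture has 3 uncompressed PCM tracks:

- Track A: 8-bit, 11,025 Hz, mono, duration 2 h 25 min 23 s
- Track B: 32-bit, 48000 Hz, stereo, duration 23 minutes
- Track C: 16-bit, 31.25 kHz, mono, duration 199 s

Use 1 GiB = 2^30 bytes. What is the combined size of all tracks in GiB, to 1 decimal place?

0.6 GiB

Track A: 2 h 25 min 23 s = 8,723 s; 11,025 × 8,723 × 1 × 1 = 96,171,075 bytes.
Track B: 23 minutes = 1,380 s; 48,000 × 1,380 × 4 × 2 = 529,920,000 bytes.
Track C: 31,250 × 199 × 2 × 1 = 12,437,500 bytes.
Total = 638,528,575 bytes = 0.6 GiB.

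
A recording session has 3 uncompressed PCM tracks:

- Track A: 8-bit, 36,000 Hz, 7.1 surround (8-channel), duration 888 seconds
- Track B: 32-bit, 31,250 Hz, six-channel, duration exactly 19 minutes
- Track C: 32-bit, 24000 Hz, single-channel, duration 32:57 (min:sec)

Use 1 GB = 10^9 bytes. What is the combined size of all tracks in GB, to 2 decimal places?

Track A: 36,000 × 888 × 1 × 8 = 255,744,000 bytes.
Track B: exactly 19 minutes = 1,140 s; 31,250 × 1,140 × 4 × 6 = 855,000,000 bytes.
Track C: 32:57 (min:sec) = 1,977 s; 24,000 × 1,977 × 4 × 1 = 189,792,000 bytes.
Total = 1,300,536,000 bytes = 1.30 GB.

1.30 GB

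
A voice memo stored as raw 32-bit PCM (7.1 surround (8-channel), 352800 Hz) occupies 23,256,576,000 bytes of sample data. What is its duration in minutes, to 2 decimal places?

34.33 minutes

Byte rate = 352,800 × 4 × 8 = 11,289,600 bytes/s.
Duration = 23,256,576,000 / 11,289,600 = 2,060 s.
2,060 s / 60 = 34.33 minutes.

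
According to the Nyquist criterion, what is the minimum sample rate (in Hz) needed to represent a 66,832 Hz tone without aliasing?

133,664 Hz

Minimum sample rate = 2 × 66,832 Hz = 133,664 Hz.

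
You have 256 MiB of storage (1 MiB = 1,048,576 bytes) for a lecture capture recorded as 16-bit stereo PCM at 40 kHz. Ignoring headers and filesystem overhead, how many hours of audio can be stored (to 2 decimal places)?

0.47 hours

Uncompressed byte rate = 40,000 × 2 × 2 = 160,000 bytes/s.
Capacity = 256 × 1,048,576 = 268,435,456 bytes.
268,435,456 / 160,000 ≈ 1677.72 s → 0.47 hours.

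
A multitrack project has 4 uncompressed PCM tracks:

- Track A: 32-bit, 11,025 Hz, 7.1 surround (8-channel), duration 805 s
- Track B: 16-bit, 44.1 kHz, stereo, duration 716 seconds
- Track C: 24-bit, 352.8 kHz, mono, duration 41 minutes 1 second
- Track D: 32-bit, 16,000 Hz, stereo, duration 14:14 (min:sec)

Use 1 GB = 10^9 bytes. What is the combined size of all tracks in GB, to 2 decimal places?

3.12 GB

Track A: 11,025 × 805 × 4 × 8 = 284,004,000 bytes.
Track B: 44,100 × 716 × 2 × 2 = 126,302,400 bytes.
Track C: 41 minutes 1 second = 2,461 s; 352,800 × 2,461 × 3 × 1 = 2,604,722,400 bytes.
Track D: 14:14 (min:sec) = 854 s; 16,000 × 854 × 4 × 2 = 109,312,000 bytes.
Total = 3,124,340,800 bytes = 3.12 GB.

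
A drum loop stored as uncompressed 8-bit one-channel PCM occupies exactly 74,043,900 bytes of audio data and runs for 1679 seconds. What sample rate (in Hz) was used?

Bytes = sample_rate × seconds × bytes_per_sample × channels.
sample_rate = 74,043,900 / (1,679 × 1 × 1) = 74,043,900 / 1,679 = 44,100 Hz.

44,100 Hz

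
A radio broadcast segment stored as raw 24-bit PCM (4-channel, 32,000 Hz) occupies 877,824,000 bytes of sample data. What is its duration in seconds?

2,286 seconds

Byte rate = 32,000 × 3 × 4 = 384,000 bytes/s.
Duration = 877,824,000 / 384,000 = 2,286 s.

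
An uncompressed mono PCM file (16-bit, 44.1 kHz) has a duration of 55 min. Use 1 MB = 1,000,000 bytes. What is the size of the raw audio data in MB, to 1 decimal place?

Duration = 55 min = 3,300 s.
Bytes = 44,100 samples/s × 3,300 s × 2 bytes/sample × 1 ch = 291,060,000 bytes.
291,060,000 / 1,000,000 = 291.1 MB.

291.1 MB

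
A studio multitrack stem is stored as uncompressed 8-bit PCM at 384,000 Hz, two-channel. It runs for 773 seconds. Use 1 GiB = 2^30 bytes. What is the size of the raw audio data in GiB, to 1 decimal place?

Bytes = 384,000 samples/s × 773 s × 1 bytes/sample × 2 ch = 593,664,000 bytes.
593,664,000 / 1,073,741,824 = 0.6 GiB.

0.6 GiB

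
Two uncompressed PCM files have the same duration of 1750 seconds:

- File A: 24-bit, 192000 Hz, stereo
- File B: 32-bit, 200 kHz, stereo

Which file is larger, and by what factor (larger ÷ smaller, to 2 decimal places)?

File A: 192,000 × 3 × 2 = 1,152,000 bytes/s.
File B: 200,000 × 4 × 2 = 1,600,000 bytes/s.
File B is larger; ratio = 2,800,000,000 / 2,016,000,000 = 1.39.

File B, by a factor of 1.39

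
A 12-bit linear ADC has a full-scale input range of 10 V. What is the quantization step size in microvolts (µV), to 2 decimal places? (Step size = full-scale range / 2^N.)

10 V / 2^12 = 10 / 4,096 V = 2441.41 µV.

2441.41 µV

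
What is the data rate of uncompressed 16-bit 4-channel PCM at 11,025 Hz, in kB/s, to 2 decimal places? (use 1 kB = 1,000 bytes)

Bit rate = 11,025 × 16 × 4 = 705,600 bits/s.
705,600 / 8 = 88,200 B/s = 88.20 kB/s.

88.20 kB/s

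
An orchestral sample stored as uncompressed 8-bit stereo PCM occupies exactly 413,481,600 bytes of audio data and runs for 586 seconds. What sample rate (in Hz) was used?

Bytes = sample_rate × seconds × bytes_per_sample × channels.
sample_rate = 413,481,600 / (586 × 1 × 2) = 413,481,600 / 1,172 = 352,800 Hz.

352,800 Hz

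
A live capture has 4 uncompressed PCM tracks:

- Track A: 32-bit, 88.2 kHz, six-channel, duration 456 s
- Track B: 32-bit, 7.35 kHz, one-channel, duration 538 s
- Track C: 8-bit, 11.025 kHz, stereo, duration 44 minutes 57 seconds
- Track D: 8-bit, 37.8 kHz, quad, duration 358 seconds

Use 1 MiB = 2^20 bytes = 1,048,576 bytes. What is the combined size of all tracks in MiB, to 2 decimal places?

Track A: 88,200 × 456 × 4 × 6 = 965,260,800 bytes.
Track B: 7,350 × 538 × 4 × 1 = 15,817,200 bytes.
Track C: 44 minutes 57 seconds = 2,697 s; 11,025 × 2,697 × 1 × 2 = 59,468,850 bytes.
Track D: 37,800 × 358 × 1 × 4 = 54,129,600 bytes.
Total = 1,094,676,450 bytes = 1043.96 MiB.

1043.96 MiB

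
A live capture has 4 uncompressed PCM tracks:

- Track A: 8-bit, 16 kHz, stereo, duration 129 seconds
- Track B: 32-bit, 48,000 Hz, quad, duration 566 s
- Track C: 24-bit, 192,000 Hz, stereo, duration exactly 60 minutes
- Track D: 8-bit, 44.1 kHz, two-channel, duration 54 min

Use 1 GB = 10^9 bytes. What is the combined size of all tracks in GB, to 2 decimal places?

4.87 GB

Track A: 16,000 × 129 × 1 × 2 = 4,128,000 bytes.
Track B: 48,000 × 566 × 4 × 4 = 434,688,000 bytes.
Track C: exactly 60 minutes = 3,600 s; 192,000 × 3,600 × 3 × 2 = 4,147,200,000 bytes.
Track D: 54 min = 3,240 s; 44,100 × 3,240 × 1 × 2 = 285,768,000 bytes.
Total = 4,871,784,000 bytes = 4.87 GB.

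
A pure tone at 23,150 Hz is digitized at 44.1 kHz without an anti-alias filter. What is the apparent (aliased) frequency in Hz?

20,950 Hz

Nyquist = 44,100/2 = 22,050 Hz; 23,150 Hz exceeds it.
Alias = |23,150 − 1×44,100| = |23,150 − 44,100| = 20,950 Hz.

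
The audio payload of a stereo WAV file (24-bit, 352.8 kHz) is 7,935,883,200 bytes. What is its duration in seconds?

Byte rate = 352,800 × 3 × 2 = 2,116,800 bytes/s.
Duration = 7,935,883,200 / 2,116,800 = 3,749 s.

3,749 seconds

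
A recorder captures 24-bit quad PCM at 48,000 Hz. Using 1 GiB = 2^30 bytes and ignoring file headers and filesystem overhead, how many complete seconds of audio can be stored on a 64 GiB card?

Uncompressed byte rate = 48,000 × 3 × 4 = 576,000 bytes/s.
Capacity = 64 × 1,073,741,824 = 68,719,476,736 bytes.
68,719,476,736 / 576,000 ≈ 119304.65 s → 119,304 seconds.

119,304 seconds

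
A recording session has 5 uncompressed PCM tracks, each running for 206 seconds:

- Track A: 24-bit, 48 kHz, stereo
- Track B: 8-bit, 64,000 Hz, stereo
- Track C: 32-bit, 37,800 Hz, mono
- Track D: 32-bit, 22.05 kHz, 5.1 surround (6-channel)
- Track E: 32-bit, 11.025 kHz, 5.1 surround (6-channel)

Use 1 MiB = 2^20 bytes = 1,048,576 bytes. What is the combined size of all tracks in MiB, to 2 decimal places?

267.38 MiB

Track A: 48,000 × 206 × 3 × 2 = 59,328,000 bytes.
Track B: 64,000 × 206 × 1 × 2 = 26,368,000 bytes.
Track C: 37,800 × 206 × 4 × 1 = 31,147,200 bytes.
Track D: 22,050 × 206 × 4 × 6 = 109,015,200 bytes.
Track E: 11,025 × 206 × 4 × 6 = 54,507,600 bytes.
Total = 280,366,000 bytes = 267.38 MiB.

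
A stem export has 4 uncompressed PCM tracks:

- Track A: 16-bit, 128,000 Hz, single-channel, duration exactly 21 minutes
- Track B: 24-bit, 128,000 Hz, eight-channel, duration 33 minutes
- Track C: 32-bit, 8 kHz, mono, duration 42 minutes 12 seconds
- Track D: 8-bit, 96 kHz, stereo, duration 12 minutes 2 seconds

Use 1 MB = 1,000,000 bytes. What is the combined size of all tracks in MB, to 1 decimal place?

Track A: exactly 21 minutes = 1,260 s; 128,000 × 1,260 × 2 × 1 = 322,560,000 bytes.
Track B: 33 minutes = 1,980 s; 128,000 × 1,980 × 3 × 8 = 6,082,560,000 bytes.
Track C: 42 minutes 12 seconds = 2,532 s; 8,000 × 2,532 × 4 × 1 = 81,024,000 bytes.
Track D: 12 minutes 2 seconds = 722 s; 96,000 × 722 × 1 × 2 = 138,624,000 bytes.
Total = 6,624,768,000 bytes = 6624.8 MB.

6624.8 MB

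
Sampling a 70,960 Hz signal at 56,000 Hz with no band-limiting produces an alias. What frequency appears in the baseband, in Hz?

Nyquist = 56,000/2 = 28,000 Hz; 70,960 Hz exceeds it.
Alias = |70,960 − 1×56,000| = |70,960 − 56,000| = 14,960 Hz.

14,960 Hz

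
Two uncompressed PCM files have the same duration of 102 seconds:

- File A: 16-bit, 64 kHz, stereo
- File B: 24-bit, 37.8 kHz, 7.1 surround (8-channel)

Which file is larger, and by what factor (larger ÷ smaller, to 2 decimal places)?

File B, by a factor of 3.54

File A: 64,000 × 2 × 2 = 256,000 bytes/s.
File B: 37,800 × 3 × 8 = 907,200 bytes/s.
File B is larger; ratio = 92,534,400 / 26,112,000 = 3.54.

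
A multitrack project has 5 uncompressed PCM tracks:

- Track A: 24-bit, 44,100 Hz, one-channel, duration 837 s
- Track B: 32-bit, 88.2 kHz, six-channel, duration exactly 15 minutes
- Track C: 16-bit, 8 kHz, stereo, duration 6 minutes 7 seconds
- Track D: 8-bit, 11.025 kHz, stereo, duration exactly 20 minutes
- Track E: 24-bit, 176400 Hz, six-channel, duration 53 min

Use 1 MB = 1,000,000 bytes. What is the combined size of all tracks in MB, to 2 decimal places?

12151.20 MB

Track A: 44,100 × 837 × 3 × 1 = 110,735,100 bytes.
Track B: exactly 15 minutes = 900 s; 88,200 × 900 × 4 × 6 = 1,905,120,000 bytes.
Track C: 6 minutes 7 seconds = 367 s; 8,000 × 367 × 2 × 2 = 11,744,000 bytes.
Track D: exactly 20 minutes = 1,200 s; 11,025 × 1,200 × 1 × 2 = 26,460,000 bytes.
Track E: 53 min = 3,180 s; 176,400 × 3,180 × 3 × 6 = 10,097,136,000 bytes.
Total = 12,151,195,100 bytes = 12151.20 MB.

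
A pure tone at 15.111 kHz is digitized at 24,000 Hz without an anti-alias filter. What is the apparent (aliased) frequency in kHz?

8.889 kHz

Nyquist = 24,000/2 = 12,000 Hz; 15,111 Hz exceeds it.
Alias = |15,111 − 1×24,000| = |15,111 − 24,000| = 8,889 Hz = 8.889 kHz.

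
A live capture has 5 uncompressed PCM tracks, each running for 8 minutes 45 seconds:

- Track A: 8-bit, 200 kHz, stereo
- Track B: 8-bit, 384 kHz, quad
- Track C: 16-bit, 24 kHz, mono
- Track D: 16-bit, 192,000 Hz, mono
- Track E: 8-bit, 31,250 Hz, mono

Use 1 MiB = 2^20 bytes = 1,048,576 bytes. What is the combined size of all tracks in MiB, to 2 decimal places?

1201.25 MiB

8 minutes 45 seconds = 525 s.
Track A: 200,000 × 525 × 1 × 2 = 210,000,000 bytes.
Track B: 384,000 × 525 × 1 × 4 = 806,400,000 bytes.
Track C: 24,000 × 525 × 2 × 1 = 25,200,000 bytes.
Track D: 192,000 × 525 × 2 × 1 = 201,600,000 bytes.
Track E: 31,250 × 525 × 1 × 1 = 16,406,250 bytes.
Total = 1,259,606,250 bytes = 1201.25 MiB.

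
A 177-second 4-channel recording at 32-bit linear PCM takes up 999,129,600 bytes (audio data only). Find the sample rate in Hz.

Bytes = sample_rate × seconds × bytes_per_sample × channels.
sample_rate = 999,129,600 / (177 × 4 × 4) = 999,129,600 / 2,832 = 352,800 Hz.

352,800 Hz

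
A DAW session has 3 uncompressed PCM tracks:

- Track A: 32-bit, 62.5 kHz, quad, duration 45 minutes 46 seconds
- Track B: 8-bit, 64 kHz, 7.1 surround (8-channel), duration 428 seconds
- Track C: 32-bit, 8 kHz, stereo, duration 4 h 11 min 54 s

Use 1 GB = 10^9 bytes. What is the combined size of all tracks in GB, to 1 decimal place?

Track A: 45 minutes 46 seconds = 2,746 s; 62,500 × 2,746 × 4 × 4 = 2,746,000,000 bytes.
Track B: 64,000 × 428 × 1 × 8 = 219,136,000 bytes.
Track C: 4 h 11 min 54 s = 15,114 s; 8,000 × 15,114 × 4 × 2 = 967,296,000 bytes.
Total = 3,932,432,000 bytes = 3.9 GB.

3.9 GB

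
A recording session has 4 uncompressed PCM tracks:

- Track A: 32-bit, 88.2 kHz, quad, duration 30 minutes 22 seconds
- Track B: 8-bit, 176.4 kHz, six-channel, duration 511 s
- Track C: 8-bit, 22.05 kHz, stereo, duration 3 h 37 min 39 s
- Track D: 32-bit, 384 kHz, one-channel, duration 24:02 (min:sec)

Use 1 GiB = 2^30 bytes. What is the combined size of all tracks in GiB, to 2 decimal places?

5.50 GiB

Track A: 30 minutes 22 seconds = 1,822 s; 88,200 × 1,822 × 4 × 4 = 2,571,206,400 bytes.
Track B: 176,400 × 511 × 1 × 6 = 540,842,400 bytes.
Track C: 3 h 37 min 39 s = 13,059 s; 22,050 × 13,059 × 1 × 2 = 575,901,900 bytes.
Track D: 24:02 (min:sec) = 1,442 s; 384,000 × 1,442 × 4 × 1 = 2,214,912,000 bytes.
Total = 5,902,862,700 bytes = 5.50 GiB.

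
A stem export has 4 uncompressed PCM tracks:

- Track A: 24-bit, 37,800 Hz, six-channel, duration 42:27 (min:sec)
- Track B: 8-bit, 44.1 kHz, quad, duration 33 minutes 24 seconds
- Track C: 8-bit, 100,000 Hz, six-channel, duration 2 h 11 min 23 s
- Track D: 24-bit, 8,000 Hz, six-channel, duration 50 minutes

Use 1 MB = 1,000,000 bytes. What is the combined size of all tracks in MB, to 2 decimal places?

7248.28 MB

Track A: 42:27 (min:sec) = 2,547 s; 37,800 × 2,547 × 3 × 6 = 1,732,978,800 bytes.
Track B: 33 minutes 24 seconds = 2,004 s; 44,100 × 2,004 × 1 × 4 = 353,505,600 bytes.
Track C: 2 h 11 min 23 s = 7,883 s; 100,000 × 7,883 × 1 × 6 = 4,729,800,000 bytes.
Track D: 50 minutes = 3,000 s; 8,000 × 3,000 × 3 × 6 = 432,000,000 bytes.
Total = 7,248,284,400 bytes = 7248.28 MB.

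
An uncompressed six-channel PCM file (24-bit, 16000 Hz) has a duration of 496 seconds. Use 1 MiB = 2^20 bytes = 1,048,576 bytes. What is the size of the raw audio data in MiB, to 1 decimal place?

Bytes = 16,000 samples/s × 496 s × 3 bytes/sample × 6 ch = 142,848,000 bytes.
142,848,000 / 1,048,576 = 136.2 MiB.

136.2 MiB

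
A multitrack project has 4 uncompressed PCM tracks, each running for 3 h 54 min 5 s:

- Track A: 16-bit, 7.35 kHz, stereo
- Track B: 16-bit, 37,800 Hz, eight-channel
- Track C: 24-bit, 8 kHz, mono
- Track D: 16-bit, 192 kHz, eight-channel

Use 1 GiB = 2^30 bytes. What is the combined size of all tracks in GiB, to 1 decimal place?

48.8 GiB

3 h 54 min 5 s = 14,045 s.
Track A: 7,350 × 14,045 × 2 × 2 = 412,923,000 bytes.
Track B: 37,800 × 14,045 × 2 × 8 = 8,494,416,000 bytes.
Track C: 8,000 × 14,045 × 3 × 1 = 337,080,000 bytes.
Track D: 192,000 × 14,045 × 2 × 8 = 43,146,240,000 bytes.
Total = 52,390,659,000 bytes = 48.8 GiB.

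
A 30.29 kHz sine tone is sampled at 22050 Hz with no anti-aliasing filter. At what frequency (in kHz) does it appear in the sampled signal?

Nyquist = 22,050/2 = 11,025 Hz; 30,290 Hz exceeds it.
Alias = |30,290 − 1×22,050| = |30,290 − 22,050| = 8,240 Hz = 8.24 kHz.

8.24 kHz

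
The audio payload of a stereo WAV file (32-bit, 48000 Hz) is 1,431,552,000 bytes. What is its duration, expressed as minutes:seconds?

Byte rate = 48,000 × 4 × 2 = 384,000 bytes/s.
Duration = 1,431,552,000 / 384,000 = 3,728 s.
3,728 s = 62:08.

62:08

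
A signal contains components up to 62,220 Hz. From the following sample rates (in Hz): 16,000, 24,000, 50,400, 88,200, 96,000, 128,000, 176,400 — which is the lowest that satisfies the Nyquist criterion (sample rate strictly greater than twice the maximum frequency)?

Need sample rate > 2 × 62,220 = 124,440 Hz.
Lowest listed rate above 124,440 Hz is 128,000 Hz.

128,000 Hz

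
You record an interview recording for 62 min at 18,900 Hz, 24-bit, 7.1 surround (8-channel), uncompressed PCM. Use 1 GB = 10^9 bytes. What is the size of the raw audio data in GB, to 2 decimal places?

Duration = 62 min = 3,720 s.
Bytes = 18,900 samples/s × 3,720 s × 3 bytes/sample × 8 ch = 1,687,392,000 bytes.
1,687,392,000 / 1,000,000,000 = 1.69 GB.

1.69 GB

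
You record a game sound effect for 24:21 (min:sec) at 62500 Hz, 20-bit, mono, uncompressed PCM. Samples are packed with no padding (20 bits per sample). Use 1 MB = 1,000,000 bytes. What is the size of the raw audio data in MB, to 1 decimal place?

228.3 MB

Duration = 24:21 (min:sec) = 1,461 s.
Bits = 62,500 × 1,461 × 20 × 1 = 1,826,250,000 bits = 228,281,250 bytes.
228,281,250 / 1,000,000 = 228.3 MB.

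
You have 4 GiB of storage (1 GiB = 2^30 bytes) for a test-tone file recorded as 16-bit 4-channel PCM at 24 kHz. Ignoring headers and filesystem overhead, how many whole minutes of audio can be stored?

372 minutes

Uncompressed byte rate = 24,000 × 2 × 4 = 192,000 bytes/s.
Capacity = 4 × 1,073,741,824 = 4,294,967,296 bytes.
4,294,967,296 / 192,000 ≈ 22369.62 s → 372 minutes.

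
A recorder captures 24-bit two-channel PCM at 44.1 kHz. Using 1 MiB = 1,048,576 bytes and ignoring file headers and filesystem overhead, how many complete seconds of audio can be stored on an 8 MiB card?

Uncompressed byte rate = 44,100 × 3 × 2 = 264,600 bytes/s.
Capacity = 8 × 1,048,576 = 8,388,608 bytes.
8,388,608 / 264,600 ≈ 31.7 s → 31 seconds.

31 seconds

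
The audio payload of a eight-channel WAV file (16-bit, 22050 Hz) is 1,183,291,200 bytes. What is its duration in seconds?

Byte rate = 22,050 × 2 × 8 = 352,800 bytes/s.
Duration = 1,183,291,200 / 352,800 = 3,354 s.

3,354 seconds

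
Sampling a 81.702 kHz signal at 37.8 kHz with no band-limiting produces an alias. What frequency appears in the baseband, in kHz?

Nyquist = 37,800/2 = 18,900 Hz; 81,702 Hz exceeds it.
Alias = |81,702 − 2×37,800| = |81,702 − 75,600| = 6,102 Hz = 6.102 kHz.

6.102 kHz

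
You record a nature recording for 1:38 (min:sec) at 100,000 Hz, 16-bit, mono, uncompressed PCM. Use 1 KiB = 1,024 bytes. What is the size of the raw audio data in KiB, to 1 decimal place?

Duration = 1:38 (min:sec) = 98 s.
Bytes = 100,000 samples/s × 98 s × 2 bytes/sample × 1 ch = 19,600,000 bytes.
19,600,000 / 1,024 = 19140.6 KiB.

19140.6 KiB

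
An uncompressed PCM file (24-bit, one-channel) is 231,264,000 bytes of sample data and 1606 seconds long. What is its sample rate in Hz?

48,000 Hz

Bytes = sample_rate × seconds × bytes_per_sample × channels.
sample_rate = 231,264,000 / (1,606 × 3 × 1) = 231,264,000 / 4,818 = 48,000 Hz.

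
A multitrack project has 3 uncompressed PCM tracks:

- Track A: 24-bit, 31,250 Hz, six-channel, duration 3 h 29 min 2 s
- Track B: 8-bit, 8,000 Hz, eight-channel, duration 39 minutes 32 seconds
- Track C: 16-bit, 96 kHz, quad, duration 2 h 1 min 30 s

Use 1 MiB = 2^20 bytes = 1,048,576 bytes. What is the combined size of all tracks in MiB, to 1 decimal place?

12212.2 MiB

Track A: 3 h 29 min 2 s = 12,542 s; 31,250 × 12,542 × 3 × 6 = 7,054,875,000 bytes.
Track B: 39 minutes 32 seconds = 2,372 s; 8,000 × 2,372 × 1 × 8 = 151,808,000 bytes.
Track C: 2 h 1 min 30 s = 7,290 s; 96,000 × 7,290 × 2 × 4 = 5,598,720,000 bytes.
Total = 12,805,403,000 bytes = 12212.2 MiB.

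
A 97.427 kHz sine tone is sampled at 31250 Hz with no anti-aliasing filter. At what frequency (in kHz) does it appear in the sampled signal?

Nyquist = 31,250/2 = 15,625 Hz; 97,427 Hz exceeds it.
Alias = |97,427 − 3×31,250| = |97,427 − 93,750| = 3,677 Hz = 3.677 kHz.

3.677 kHz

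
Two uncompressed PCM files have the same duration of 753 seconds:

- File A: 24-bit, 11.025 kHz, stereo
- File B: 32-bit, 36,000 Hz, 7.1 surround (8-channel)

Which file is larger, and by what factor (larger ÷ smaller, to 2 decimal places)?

File B, by a factor of 17.41

File A: 11,025 × 3 × 2 = 66,150 bytes/s.
File B: 36,000 × 4 × 8 = 1,152,000 bytes/s.
File B is larger; ratio = 867,456,000 / 49,810,950 = 17.41.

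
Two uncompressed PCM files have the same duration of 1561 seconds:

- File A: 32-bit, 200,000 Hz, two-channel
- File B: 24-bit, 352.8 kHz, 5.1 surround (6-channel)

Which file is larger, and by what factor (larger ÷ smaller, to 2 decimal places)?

File A: 200,000 × 4 × 2 = 1,600,000 bytes/s.
File B: 352,800 × 3 × 6 = 6,350,400 bytes/s.
File B is larger; ratio = 9,912,974,400 / 2,497,600,000 = 3.97.

File B, by a factor of 3.97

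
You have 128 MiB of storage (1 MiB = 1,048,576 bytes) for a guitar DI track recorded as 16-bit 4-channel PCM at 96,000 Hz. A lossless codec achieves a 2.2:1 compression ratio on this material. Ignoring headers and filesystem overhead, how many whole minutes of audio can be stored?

Uncompressed byte rate = 96,000 × 2 × 4 = 768,000 bytes/s.
After 2.2:1 compression, effective rate ≈ 349090.91 bytes/s.
Capacity = 128 × 1,048,576 = 134,217,728 bytes.
134,217,728 / effective rate ≈ 384.48 s → 6 minutes.

6 minutes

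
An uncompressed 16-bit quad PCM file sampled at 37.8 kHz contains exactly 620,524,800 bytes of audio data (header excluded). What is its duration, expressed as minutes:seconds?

Byte rate = 37,800 × 2 × 4 = 302,400 bytes/s.
Duration = 620,524,800 / 302,400 = 2,052 s.
2,052 s = 34:12.

34:12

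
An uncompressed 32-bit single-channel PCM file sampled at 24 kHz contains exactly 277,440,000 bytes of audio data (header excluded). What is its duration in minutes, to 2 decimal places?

48.17 minutes

Byte rate = 24,000 × 4 × 1 = 96,000 bytes/s.
Duration = 277,440,000 / 96,000 = 2,890 s.
2,890 s / 60 = 48.17 minutes.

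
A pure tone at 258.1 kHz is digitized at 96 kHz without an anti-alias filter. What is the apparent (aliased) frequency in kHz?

Nyquist = 96,000/2 = 48,000 Hz; 258,100 Hz exceeds it.
Alias = |258,100 − 3×96,000| = |258,100 − 288,000| = 29,900 Hz = 29.9 kHz.

29.9 kHz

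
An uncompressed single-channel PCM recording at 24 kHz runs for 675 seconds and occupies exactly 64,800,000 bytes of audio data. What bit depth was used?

32 bits

Bytes per sample = 64,800,000 / (24,000 × 675 × 1) = 64,800,000 / 16,200,000 = 4.
Bit depth = 4 × 8 = 32 bits.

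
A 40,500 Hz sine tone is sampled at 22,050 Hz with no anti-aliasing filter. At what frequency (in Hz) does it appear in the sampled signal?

Nyquist = 22,050/2 = 11,025 Hz; 40,500 Hz exceeds it.
Alias = |40,500 − 2×22,050| = |40,500 − 44,100| = 3,600 Hz.

3,600 Hz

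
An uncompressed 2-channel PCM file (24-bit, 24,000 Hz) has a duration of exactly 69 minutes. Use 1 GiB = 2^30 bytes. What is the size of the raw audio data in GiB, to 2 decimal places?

Duration = exactly 69 minutes = 4,140 s.
Bytes = 24,000 samples/s × 4,140 s × 3 bytes/sample × 2 ch = 596,160,000 bytes.
596,160,000 / 1,073,741,824 = 0.56 GiB.

0.56 GiB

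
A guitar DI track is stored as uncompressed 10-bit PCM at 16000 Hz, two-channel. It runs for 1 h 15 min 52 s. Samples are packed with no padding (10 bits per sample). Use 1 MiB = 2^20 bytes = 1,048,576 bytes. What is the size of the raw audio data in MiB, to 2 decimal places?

173.65 MiB

Duration = 1 h 15 min 52 s = 4,552 s.
Bits = 16,000 × 4,552 × 10 × 2 = 1,456,640,000 bits = 182,080,000 bytes.
182,080,000 / 1,048,576 = 173.65 MiB.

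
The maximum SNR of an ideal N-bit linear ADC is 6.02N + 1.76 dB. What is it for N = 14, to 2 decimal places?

86.04 dB

6.02 × 14 + 1.76 = 86.04 dB.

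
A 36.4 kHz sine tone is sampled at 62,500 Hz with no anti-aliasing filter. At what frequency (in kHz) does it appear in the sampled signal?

26.1 kHz

Nyquist = 62,500/2 = 31,250 Hz; 36,400 Hz exceeds it.
Alias = |36,400 − 1×62,500| = |36,400 − 62,500| = 26,100 Hz = 26.1 kHz.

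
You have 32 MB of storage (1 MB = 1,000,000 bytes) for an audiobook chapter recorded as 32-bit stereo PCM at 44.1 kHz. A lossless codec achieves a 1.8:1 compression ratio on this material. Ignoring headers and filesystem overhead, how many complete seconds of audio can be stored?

163 seconds

Uncompressed byte rate = 44,100 × 4 × 2 = 352,800 bytes/s.
After 1.8:1 compression, effective rate ≈ 196000 bytes/s.
Capacity = 32 × 1,000,000 = 32,000,000 bytes.
32,000,000 / effective rate ≈ 163.27 s → 163 seconds.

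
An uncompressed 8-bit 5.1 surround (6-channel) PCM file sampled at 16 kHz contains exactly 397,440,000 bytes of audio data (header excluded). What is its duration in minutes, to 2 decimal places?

69.00 minutes

Byte rate = 16,000 × 1 × 6 = 96,000 bytes/s.
Duration = 397,440,000 / 96,000 = 4,140 s.
4,140 s / 60 = 69.00 minutes.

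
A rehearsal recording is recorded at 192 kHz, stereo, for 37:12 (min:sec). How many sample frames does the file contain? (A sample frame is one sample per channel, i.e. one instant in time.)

37:12 (min:sec) = 2,232 s.
192,000 samples/s × 2,232 s = 428,544,000 frames.

428,544,000 sample frames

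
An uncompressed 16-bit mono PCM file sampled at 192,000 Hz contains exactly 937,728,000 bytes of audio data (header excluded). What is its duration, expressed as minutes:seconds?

Byte rate = 192,000 × 2 × 1 = 384,000 bytes/s.
Duration = 937,728,000 / 384,000 = 2,442 s.
2,442 s = 40:42.

40:42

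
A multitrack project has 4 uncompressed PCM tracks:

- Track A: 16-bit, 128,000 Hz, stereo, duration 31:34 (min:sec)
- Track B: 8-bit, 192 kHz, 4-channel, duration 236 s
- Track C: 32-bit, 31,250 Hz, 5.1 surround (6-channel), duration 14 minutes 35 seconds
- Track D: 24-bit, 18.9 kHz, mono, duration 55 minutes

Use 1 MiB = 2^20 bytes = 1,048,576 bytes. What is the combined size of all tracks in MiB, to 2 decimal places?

1901.95 MiB

Track A: 31:34 (min:sec) = 1,894 s; 128,000 × 1,894 × 2 × 2 = 969,728,000 bytes.
Track B: 192,000 × 236 × 1 × 4 = 181,248,000 bytes.
Track C: 14 minutes 35 seconds = 875 s; 31,250 × 875 × 4 × 6 = 656,250,000 bytes.
Track D: 55 minutes = 3,300 s; 18,900 × 3,300 × 3 × 1 = 187,110,000 bytes.
Total = 1,994,336,000 bytes = 1901.95 MiB.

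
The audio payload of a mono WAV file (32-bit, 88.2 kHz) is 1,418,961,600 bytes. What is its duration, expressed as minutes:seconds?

Byte rate = 88,200 × 4 × 1 = 352,800 bytes/s.
Duration = 1,418,961,600 / 352,800 = 4,022 s.
4,022 s = 67:02.

67:02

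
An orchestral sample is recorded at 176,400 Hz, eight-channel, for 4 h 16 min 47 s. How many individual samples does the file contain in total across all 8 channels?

4 h 16 min 47 s = 15,407 s.
176,400 × 15,407 s × 8 ch = 21,742,358,400 samples.

21,742,358,400 samples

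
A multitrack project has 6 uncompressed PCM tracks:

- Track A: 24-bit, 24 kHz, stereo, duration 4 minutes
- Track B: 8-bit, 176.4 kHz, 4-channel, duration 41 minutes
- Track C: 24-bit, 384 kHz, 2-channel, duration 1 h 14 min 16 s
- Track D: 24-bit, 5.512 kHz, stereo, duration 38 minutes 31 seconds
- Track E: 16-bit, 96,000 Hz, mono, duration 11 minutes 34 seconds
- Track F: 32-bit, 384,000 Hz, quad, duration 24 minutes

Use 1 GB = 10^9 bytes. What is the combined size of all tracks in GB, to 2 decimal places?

21.09 GB

Track A: 4 minutes = 240 s; 24,000 × 240 × 3 × 2 = 34,560,000 bytes.
Track B: 41 minutes = 2,460 s; 176,400 × 2,460 × 1 × 4 = 1,735,776,000 bytes.
Track C: 1 h 14 min 16 s = 4,456 s; 384,000 × 4,456 × 3 × 2 = 10,266,624,000 bytes.
Track D: 38 minutes 31 seconds = 2,311 s; 5,512 × 2,311 × 3 × 2 = 76,429,392 bytes.
Track E: 11 minutes 34 seconds = 694 s; 96,000 × 694 × 2 × 1 = 133,248,000 bytes.
Track F: 24 minutes = 1,440 s; 384,000 × 1,440 × 4 × 4 = 8,847,360,000 bytes.
Total = 21,093,997,392 bytes = 21.09 GB.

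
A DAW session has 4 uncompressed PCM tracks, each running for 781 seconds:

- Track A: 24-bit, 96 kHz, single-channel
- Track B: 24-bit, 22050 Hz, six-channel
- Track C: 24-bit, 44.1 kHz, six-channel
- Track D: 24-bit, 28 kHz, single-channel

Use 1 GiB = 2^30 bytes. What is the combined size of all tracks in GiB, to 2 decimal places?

1.14 GiB

Track A: 96,000 × 781 × 3 × 1 = 224,928,000 bytes.
Track B: 22,050 × 781 × 3 × 6 = 309,978,900 bytes.
Track C: 44,100 × 781 × 3 × 6 = 619,957,800 bytes.
Track D: 28,000 × 781 × 3 × 1 = 65,604,000 bytes.
Total = 1,220,468,700 bytes = 1.14 GiB.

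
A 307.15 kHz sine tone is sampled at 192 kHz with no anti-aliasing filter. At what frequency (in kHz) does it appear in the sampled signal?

76.85 kHz

Nyquist = 192,000/2 = 96,000 Hz; 307,150 Hz exceeds it.
Alias = |307,150 − 2×192,000| = |307,150 − 384,000| = 76,850 Hz = 76.85 kHz.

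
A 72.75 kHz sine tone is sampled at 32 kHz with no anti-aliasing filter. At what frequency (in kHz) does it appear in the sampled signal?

Nyquist = 32,000/2 = 16,000 Hz; 72,750 Hz exceeds it.
Alias = |72,750 − 2×32,000| = |72,750 − 64,000| = 8,750 Hz = 8.75 kHz.

8.75 kHz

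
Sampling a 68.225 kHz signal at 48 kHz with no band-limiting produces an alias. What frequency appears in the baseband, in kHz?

Nyquist = 48,000/2 = 24,000 Hz; 68,225 Hz exceeds it.
Alias = |68,225 − 1×48,000| = |68,225 − 48,000| = 20,225 Hz = 20.225 kHz.

20.225 kHz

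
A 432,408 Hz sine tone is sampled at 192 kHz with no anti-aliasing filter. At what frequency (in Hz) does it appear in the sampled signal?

Nyquist = 192,000/2 = 96,000 Hz; 432,408 Hz exceeds it.
Alias = |432,408 − 2×192,000| = |432,408 − 384,000| = 48,408 Hz.

48,408 Hz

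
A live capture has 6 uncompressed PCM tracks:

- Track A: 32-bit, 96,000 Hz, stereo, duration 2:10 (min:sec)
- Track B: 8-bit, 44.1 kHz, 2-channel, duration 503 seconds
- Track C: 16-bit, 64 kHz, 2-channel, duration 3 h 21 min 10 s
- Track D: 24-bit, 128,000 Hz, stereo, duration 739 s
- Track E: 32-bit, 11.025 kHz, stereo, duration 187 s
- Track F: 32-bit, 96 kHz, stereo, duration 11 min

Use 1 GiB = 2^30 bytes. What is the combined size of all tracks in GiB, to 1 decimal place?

Track A: 2:10 (min:sec) = 130 s; 96,000 × 130 × 4 × 2 = 99,840,000 bytes.
Track B: 44,100 × 503 × 1 × 2 = 44,364,600 bytes.
Track C: 3 h 21 min 10 s = 12,070 s; 64,000 × 12,070 × 2 × 2 = 3,089,920,000 bytes.
Track D: 128,000 × 739 × 3 × 2 = 567,552,000 bytes.
Track E: 11,025 × 187 × 4 × 2 = 16,493,400 bytes.
Track F: 11 min = 660 s; 96,000 × 660 × 4 × 2 = 506,880,000 bytes.
Total = 4,325,050,000 bytes = 4.0 GiB.

4.0 GiB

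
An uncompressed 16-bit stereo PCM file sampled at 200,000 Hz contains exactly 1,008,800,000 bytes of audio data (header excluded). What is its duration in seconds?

1,261 seconds

Byte rate = 200,000 × 2 × 2 = 800,000 bytes/s.
Duration = 1,008,800,000 / 800,000 = 1,261 s.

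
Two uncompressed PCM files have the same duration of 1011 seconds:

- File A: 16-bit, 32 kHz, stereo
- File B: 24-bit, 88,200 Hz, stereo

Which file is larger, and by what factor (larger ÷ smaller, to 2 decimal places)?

File A: 32,000 × 2 × 2 = 128,000 bytes/s.
File B: 88,200 × 3 × 2 = 529,200 bytes/s.
File B is larger; ratio = 535,021,200 / 129,408,000 = 4.13.

File B, by a factor of 4.13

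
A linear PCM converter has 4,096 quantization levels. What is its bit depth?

12 bits

log2(4,096) = 12.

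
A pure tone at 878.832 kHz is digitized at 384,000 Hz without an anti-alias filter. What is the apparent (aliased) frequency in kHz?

Nyquist = 384,000/2 = 192,000 Hz; 878,832 Hz exceeds it.
Alias = |878,832 − 2×384,000| = |878,832 − 768,000| = 110,832 Hz = 110.832 kHz.

110.832 kHz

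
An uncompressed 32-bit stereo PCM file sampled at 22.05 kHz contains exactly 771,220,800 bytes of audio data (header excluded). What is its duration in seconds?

Byte rate = 22,050 × 4 × 2 = 176,400 bytes/s.
Duration = 771,220,800 / 176,400 = 4,372 s.

4,372 seconds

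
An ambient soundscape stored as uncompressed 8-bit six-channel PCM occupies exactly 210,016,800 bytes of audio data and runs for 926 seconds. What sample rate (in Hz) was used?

Bytes = sample_rate × seconds × bytes_per_sample × channels.
sample_rate = 210,016,800 / (926 × 1 × 6) = 210,016,800 / 5,556 = 37,800 Hz.

37,800 Hz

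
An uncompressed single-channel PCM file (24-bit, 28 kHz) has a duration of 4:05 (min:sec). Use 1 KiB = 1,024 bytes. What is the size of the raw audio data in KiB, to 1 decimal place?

20097.7 KiB

Duration = 4:05 (min:sec) = 245 s.
Bytes = 28,000 samples/s × 245 s × 3 bytes/sample × 1 ch = 20,580,000 bytes.
20,580,000 / 1,024 = 20097.7 KiB.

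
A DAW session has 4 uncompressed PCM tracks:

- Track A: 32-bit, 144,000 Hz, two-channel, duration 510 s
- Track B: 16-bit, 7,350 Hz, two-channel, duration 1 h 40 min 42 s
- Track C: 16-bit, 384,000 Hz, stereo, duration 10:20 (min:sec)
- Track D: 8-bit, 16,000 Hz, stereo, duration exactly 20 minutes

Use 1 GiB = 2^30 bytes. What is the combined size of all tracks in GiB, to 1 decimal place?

1.6 GiB

Track A: 144,000 × 510 × 4 × 2 = 587,520,000 bytes.
Track B: 1 h 40 min 42 s = 6,042 s; 7,350 × 6,042 × 2 × 2 = 177,634,800 bytes.
Track C: 10:20 (min:sec) = 620 s; 384,000 × 620 × 2 × 2 = 952,320,000 bytes.
Track D: exactly 20 minutes = 1,200 s; 16,000 × 1,200 × 1 × 2 = 38,400,000 bytes.
Total = 1,755,874,800 bytes = 1.6 GiB.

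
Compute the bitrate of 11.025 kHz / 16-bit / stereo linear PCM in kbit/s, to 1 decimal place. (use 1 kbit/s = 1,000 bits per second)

Bit rate = 11,025 × 16 × 2 = 352,800 bits/s.
= 352.8 kbit/s.

352.8 kbit/s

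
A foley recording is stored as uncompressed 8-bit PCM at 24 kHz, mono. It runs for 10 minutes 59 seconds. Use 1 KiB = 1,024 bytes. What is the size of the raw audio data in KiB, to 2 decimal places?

15445.31 KiB

Duration = 10 minutes 59 seconds = 659 s.
Bytes = 24,000 samples/s × 659 s × 1 bytes/sample × 1 ch = 15,816,000 bytes.
15,816,000 / 1,024 = 15445.31 KiB.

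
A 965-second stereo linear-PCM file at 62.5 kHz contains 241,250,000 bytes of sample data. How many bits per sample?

16 bits

Bytes per sample = 241,250,000 / (62,500 × 965 × 2) = 241,250,000 / 120,625,000 = 2.
Bit depth = 2 × 8 = 16 bits.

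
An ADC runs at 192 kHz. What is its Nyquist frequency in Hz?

96,000 Hz

Nyquist frequency = sample rate / 2 = 192,000 / 2 = 96,000 Hz.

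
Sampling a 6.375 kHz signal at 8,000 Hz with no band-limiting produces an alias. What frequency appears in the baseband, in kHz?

1.625 kHz

Nyquist = 8,000/2 = 4,000 Hz; 6,375 Hz exceeds it.
Alias = |6,375 − 1×8,000| = |6,375 − 8,000| = 1,625 Hz = 1.625 kHz.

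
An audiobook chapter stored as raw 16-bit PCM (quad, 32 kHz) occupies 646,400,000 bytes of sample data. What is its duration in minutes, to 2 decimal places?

Byte rate = 32,000 × 2 × 4 = 256,000 bytes/s.
Duration = 646,400,000 / 256,000 = 2,525 s.
2,525 s / 60 = 42.08 minutes.

42.08 minutes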